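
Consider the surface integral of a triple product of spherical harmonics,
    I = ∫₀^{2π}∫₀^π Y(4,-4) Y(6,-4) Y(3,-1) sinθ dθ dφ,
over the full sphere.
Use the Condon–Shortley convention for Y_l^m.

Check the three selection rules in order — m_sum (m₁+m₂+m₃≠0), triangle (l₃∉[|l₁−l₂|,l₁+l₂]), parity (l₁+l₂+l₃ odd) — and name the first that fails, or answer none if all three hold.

m_sum

m₁+m₂+m₃ = -4 − 4 − 1 = -9  ✗
triangle: |4−6|=2 ≤ l₃=3 ≤ 4+6=10
parity: l₁+l₂+l₃ = 13 is odd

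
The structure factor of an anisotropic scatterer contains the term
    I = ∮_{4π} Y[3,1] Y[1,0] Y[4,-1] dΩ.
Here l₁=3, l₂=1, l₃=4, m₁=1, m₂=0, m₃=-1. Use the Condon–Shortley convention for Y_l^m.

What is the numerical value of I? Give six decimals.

m-sum 0 ✓  L=8 even ✓  2≤4≤4 ✓
Π(2lᵢ+1) = 7×3×9 = 189
triangle coeff Δ(3,1,4) = 1/252
Σ_t [0,0]: t=0:+1/36 = 1/36
(3j)²=4/63 [(3 1 4; 0 0 0)], sign=+1
Σ_t [0,0]: t=0:+1/48 = 1/48
(3j)²=5/84 [(3 1 4; 1 0 -1)], sign=-1
⇒ 4πI² = 5/7
I = (-1)√(5/7/(4π)) = -0.23841361

-0.238414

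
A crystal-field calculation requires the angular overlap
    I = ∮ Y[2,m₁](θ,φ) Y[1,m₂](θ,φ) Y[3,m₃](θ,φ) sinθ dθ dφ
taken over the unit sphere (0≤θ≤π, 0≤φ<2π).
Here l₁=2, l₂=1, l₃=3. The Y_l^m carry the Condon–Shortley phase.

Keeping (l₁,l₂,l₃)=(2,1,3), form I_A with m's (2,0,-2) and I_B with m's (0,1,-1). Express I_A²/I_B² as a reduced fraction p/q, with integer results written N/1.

5/6

l's match ⇒ only the (l;m) 3-j factors differ between A and B.
A: triangle coeff Δ(2,1,3) = 1/105; Σ_t [0,0]: t=0:+1/24 = 1/24; (3j)²=1/21 [(2 1 3; 2 0 -2)], sign=-1
B: triangle coeff Δ(2,1,3) = 1/105; Σ_t [0,0]: t=0:+1/8 = 1/8; (3j)²=2/35 [(2 1 3; 0 1 -1)], sign=+1
I_A²/I_B² = (1/21)/(2/35) = 5/6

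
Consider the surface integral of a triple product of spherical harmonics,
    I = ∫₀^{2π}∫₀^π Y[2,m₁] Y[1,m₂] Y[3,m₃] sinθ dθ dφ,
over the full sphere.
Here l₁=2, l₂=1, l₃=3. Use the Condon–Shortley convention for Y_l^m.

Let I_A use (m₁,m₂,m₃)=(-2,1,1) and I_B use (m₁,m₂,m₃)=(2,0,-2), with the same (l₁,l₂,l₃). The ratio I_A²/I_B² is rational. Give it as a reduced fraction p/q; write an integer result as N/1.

Same 2,1,3: normalisation and zero-m 3j drop out of the ratio.
A: Δ: 0! 4! 2! / 7! → 1/105; sum: t=0:+1/48 = 1/48; 3j²(2 1 3; -2 1 1) = Δ·Π!·Σ² = 1/105  (sign +1)
B: Δ: 0! 4! 2! / 7! → 1/105; sum: t=0:+1/24 = 1/24; 3j²(2 1 3; 2 0 -2) = Δ·Π!·Σ² = 1/21  (sign -1)
I_A²/I_B² = (1/105)/(1/21) = 1/5

1/5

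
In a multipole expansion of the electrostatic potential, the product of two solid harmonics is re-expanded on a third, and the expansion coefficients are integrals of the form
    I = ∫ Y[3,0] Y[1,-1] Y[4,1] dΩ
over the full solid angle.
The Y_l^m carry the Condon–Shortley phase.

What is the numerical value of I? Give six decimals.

-0.194664

Checks pass: Σm=0; 8 even; l₃=4∈[2,4].
(2·3+1)(2·1+1)(2·4+1) = 189
Δ: 0! 6! 2! / 9! → 1/252
sum: t=0:+1/36 = 1/36
3j²(3 1 4; 0 0 0) = Δ·Π!·Σ² = 4/63  (sign +1)
sum: t=0:+1/72 = 1/72
3j²(3 1 4; 0 -1 1) = Δ·Π!·Σ² = 5/126  (sign -1)
combine: 4πI² = 189·4/63·5/126 = 10/21
take √, sign -1: I = -0.19466390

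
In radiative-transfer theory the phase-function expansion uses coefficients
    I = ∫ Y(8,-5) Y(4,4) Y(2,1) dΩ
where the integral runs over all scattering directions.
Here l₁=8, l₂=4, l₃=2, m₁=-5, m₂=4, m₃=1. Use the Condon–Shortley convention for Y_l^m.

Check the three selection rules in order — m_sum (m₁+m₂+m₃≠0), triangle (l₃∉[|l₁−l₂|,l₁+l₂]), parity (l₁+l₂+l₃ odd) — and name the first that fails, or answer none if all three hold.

triangle

azimuthal sum: -5 + 4 + 1 = 0  ✓
4 ≤ 2 ≤ 12 (triangle on l)  ✗
L = 8 + 4 + 2 = 14 (even)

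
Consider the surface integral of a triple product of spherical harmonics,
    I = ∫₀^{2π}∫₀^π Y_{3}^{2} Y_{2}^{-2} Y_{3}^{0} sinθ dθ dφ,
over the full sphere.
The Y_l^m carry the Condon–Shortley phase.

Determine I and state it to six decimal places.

Checks pass: Σm=0; 8 even; l₃=3∈[1,5].
(2·3+1)(2·2+1)(2·3+1) = 245
Δ: 2! 4! 2! / 9! → 1/3780
sum: t=0:+1/24 t=1:−1/4 t=2:+1/24 = -1/6
3j²(3 2 3; 0 0 0) = Δ·Π!·Σ² = 4/105  (sign +1)
sum: t=0:+1/24 = 1/24
3j²(3 2 3; 2 -2 0) = Δ·Π!·Σ² = 1/21  (sign -1)
combine: 4πI² = 245·4/105·1/21 = 4/9
take √, sign -1: I = -0.18806319

-0.188063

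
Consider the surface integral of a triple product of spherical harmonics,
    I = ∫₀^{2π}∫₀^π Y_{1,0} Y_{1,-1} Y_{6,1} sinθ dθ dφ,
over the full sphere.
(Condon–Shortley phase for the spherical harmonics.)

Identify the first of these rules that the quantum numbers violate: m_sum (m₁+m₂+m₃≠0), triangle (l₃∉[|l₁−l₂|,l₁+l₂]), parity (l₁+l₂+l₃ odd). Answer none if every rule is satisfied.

triangle

m₁+m₂+m₃ = 0 − 1 + 1 = 0  ✓
triangle: |1−1|=0 ≤ l₃=6 ≤ 1+1=2  ✗
parity: l₁+l₂+l₃ = 8 is even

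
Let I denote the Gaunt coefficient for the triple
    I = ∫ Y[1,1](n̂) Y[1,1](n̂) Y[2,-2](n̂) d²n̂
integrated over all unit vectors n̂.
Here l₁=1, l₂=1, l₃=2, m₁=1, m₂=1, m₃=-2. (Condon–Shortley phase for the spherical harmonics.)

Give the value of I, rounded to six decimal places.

0.309019

m-sum 0 ✓  L=4 even ✓  0≤2≤2 ✓
Π(2lᵢ+1) = 3×3×5 = 45
triangle coeff Δ(1,1,2) = 1/30
Σ_t [0,0]: t=0:+1/1 = 1/1
(3j)²=2/15 [(1 1 2; 0 0 0)], sign=+1
Σ_t [0,0]: t=0:+1/4 = 1/4
(3j)²=1/5 [(1 1 2; 1 1 -2)], sign=+1
⇒ 4πI² = 6/5
I = (+1)√(6/5/(4π)) = 0.30901936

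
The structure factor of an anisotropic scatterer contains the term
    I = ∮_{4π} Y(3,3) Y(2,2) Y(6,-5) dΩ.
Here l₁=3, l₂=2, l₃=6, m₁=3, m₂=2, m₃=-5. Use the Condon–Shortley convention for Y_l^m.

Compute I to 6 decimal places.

|3−2|≤6≤3+2 violated ⇒ I = 0

0.000000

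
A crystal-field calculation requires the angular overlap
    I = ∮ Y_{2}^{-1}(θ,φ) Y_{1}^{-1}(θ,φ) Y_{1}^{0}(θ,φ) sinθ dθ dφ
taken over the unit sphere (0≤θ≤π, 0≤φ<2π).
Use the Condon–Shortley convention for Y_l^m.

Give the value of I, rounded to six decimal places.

m-sum = -1 − 1 + 0 = -2 ≠ 0 ⇒ I = 0

0.000000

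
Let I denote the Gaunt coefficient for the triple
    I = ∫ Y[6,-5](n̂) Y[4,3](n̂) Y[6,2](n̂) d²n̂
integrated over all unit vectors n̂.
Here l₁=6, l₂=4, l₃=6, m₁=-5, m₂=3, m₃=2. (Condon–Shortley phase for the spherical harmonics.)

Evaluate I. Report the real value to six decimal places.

m-sum 0 ✓  L=16 even ✓  2≤6≤10 ✓
Π(2lᵢ+1) = 13×9×13 = 1521
triangle coeff Δ(6,4,6) = 1/15315300
Σ_t [0,4]: t=0:+1/829440 t=1:−1/25920 t=2:+1/9216 t=3:−1/25920 t=4:+1/829440 = 7/207360
(3j)²=28/2431 [(6 4 6; 0 0 0)], sign=+1
Σ_t [3,4]: t=3:−1/5806080 t=4:+1/725760 = 1/829440
(3j)²=49/2652 [(6 4 6; -5 3 2)], sign=+1
⇒ 4πI² = 1029/3179
I = (+1)√(1029/3179/(4π)) = 0.16049352

0.160494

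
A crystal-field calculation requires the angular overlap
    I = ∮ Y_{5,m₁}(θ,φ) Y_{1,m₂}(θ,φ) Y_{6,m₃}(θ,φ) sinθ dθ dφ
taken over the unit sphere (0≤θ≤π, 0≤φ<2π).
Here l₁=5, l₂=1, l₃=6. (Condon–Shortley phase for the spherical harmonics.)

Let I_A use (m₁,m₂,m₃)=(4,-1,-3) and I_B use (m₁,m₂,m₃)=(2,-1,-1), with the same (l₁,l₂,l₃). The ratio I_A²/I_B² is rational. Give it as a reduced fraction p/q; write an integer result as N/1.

3/10

l's match ⇒ only the (l;m) 3-j factors differ between A and B.
A: triangle coeff Δ(5,1,6) = 1/858; Σ_t [0,0]: t=0:+1/725760 = 1/725760; (3j)²=1/286 [(5 1 6; 4 -1 -3)], sign=-1
B: triangle coeff Δ(5,1,6) = 1/858; Σ_t [0,0]: t=0:+1/60480 = 1/60480; (3j)²=5/429 [(5 1 6; 2 -1 -1)], sign=-1
I_A²/I_B² = (1/286)/(5/429) = 3/10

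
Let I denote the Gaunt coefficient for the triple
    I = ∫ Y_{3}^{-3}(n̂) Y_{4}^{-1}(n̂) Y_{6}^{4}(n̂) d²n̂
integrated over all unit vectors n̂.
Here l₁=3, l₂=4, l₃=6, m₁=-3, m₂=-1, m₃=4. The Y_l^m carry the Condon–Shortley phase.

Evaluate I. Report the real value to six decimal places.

0.000000

L=13 odd ⇒ parity kills the (l;000) factor ⇒ I = 0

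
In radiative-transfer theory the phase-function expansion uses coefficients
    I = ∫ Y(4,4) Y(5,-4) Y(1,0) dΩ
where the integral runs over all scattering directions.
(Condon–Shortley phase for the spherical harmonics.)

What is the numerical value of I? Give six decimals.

0.147319

Checks pass: Σm=0; 10 even; l₃=1∈[1,9].
(2·4+1)(2·5+1)(2·1+1) = 297
Δ: 8! 0! 2! / 11! → 1/495
sum: t=4:+1/576 = 1/576
3j²(4 5 1; 0 0 0) = Δ·Π!·Σ² = 5/99  (sign -1)
sum: t=0:+1/40320 = 1/40320
3j²(4 5 1; 4 -4 0) = Δ·Π!·Σ² = 1/55  (sign -1)
combine: 4πI² = 297·5/99·1/55 = 3/11
take √, sign +1: I = 0.14731920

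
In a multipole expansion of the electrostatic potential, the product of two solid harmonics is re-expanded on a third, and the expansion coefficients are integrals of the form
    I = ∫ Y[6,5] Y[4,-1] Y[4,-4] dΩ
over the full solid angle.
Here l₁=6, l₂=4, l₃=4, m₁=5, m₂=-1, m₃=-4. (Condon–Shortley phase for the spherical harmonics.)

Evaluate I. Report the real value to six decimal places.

0.200167

Checks pass: Σm=0; 14 even; l₃=4∈[2,10].
(2·6+1)(2·4+1)(2·4+1) = 1053
Δ: 6! 6! 2! / 15! → 1/1261260
sum: t=2:+1/4608 t=3:−1/1296 t=4:+1/4608 = -7/20736
3j²(6 4 4; 0 0 0) = Δ·Π!·Σ² = 20/1287  (sign -1)
sum: t=1:−1/172800 = -1/172800
3j²(6 4 4; 5 -1 -4) = Δ·Π!·Σ² = 2/65  (sign -1)
combine: 4πI² = 1053·20/1287·2/65 = 72/143
take √, sign +1: I = 0.20016738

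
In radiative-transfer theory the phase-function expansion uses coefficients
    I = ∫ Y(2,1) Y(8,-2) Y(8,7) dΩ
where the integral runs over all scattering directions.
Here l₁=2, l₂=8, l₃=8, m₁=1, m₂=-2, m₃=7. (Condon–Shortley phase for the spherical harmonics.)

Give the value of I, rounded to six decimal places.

0.000000

m-sum = 1 − 2 + 7 = 6 ≠ 0 ⇒ I = 0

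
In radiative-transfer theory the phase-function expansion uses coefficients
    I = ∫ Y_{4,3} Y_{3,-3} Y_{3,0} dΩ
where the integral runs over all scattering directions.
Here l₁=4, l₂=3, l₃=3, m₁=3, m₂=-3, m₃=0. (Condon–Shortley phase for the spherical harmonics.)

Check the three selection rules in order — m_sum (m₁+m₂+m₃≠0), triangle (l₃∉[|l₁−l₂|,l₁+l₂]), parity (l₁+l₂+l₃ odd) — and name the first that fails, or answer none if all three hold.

none

Σmᵢ = 0  ✓
l₃∈[|l₁−l₂|,l₁+l₂]=[1,7], have l₃=3  ✓
Σlᵢ = 10 ⇒ even  ✓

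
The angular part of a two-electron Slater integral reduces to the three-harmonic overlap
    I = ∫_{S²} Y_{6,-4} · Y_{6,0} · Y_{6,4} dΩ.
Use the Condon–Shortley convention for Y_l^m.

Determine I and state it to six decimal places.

-0.022901

Checks pass: Σm=0; 18 even; l₃=6∈[0,12].
(2·6+1)(2·6+1)(2·6+1) = 2197
Δ: 6! 6! 6! / 19! → 1/325909584
sum: t=0:+1/373248000 t=1:−1/1728000 t=2:+1/110592 t=3:−1/46656 t=4:+1/110592 t=5:−1/1728000 t=6:+1/373248000 = -7/1555200
3j²(6 6 6; 0 0 0) = Δ·Π!·Σ² = 400/46189  (sign -1)
sum: t=4:+1/1658880 t=5:−1/1728000 t=6:+1/24883200 = 1/15552000
3j²(6 6 6; -4 0 4) = Δ·Π!·Σ² = 16/46189  (sign +1)
combine: 4πI² = 2197·400/46189·16/46189 = 83200/12623809
take √, sign -1: I = -0.02290137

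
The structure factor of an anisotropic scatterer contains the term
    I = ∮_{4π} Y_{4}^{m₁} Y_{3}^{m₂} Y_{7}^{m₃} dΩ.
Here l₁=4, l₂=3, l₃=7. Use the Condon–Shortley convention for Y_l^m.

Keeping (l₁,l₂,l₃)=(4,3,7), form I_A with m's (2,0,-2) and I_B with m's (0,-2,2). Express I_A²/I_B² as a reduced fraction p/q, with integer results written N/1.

Same 4,3,7: normalisation and zero-m 3j drop out of the ratio.
A: Δ: 0! 8! 6! / 15! → 1/45045; sum: t=0:+1/51840 = 1/51840; 3j²(4 3 7; 2 0 -2) = Δ·Π!·Σ² = 8/429  (sign -1)
B: Δ: 0! 8! 6! / 15! → 1/45045; sum: t=0:+1/69120 = 1/69120; 3j²(4 3 7; 0 -2 2) = Δ·Π!·Σ² = 2/143  (sign -1)
I_A²/I_B² = (8/429)/(2/143) = 4/3

4/3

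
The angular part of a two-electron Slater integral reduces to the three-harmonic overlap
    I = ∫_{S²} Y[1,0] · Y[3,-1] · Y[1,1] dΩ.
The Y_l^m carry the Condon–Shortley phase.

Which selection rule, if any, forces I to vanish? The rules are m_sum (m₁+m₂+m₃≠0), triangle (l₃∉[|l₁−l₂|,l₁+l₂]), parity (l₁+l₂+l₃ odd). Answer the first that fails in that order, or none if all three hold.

triangle

Σmᵢ = 0  ✓
l₃∈[|l₁−l₂|,l₁+l₂]=[2,4], have l₃=1  ✗
Σlᵢ = 5 ⇒ odd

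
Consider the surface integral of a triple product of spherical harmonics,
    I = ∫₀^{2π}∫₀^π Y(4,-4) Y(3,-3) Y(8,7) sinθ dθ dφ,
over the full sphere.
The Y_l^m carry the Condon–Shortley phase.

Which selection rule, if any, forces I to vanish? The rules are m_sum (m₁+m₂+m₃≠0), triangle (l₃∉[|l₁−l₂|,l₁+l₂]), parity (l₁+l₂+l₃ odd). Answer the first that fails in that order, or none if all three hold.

triangle

azimuthal sum: -4 − 3 + 7 = 0  ✓
1 ≤ 8 ≤ 7 (triangle on l)  ✗
L = 4 + 3 + 8 = 15 (odd)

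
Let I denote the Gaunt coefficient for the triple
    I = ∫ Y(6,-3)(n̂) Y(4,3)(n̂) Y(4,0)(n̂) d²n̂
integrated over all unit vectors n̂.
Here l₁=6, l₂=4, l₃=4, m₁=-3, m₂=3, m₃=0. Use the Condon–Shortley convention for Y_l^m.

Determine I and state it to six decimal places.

m-sum 0 ✓  L=14 even ✓  2≤4≤10 ✓
Π(2lᵢ+1) = 13×9×9 = 1053
triangle coeff Δ(6,4,4) = 1/1261260
Σ_t [2,4]: t=2:+1/4608 t=3:−1/1296 t=4:+1/4608 = -7/20736
(3j)²=20/1287 [(6 4 4; 0 0 0)], sign=-1
Σ_t [5,6]: t=5:−1/11520 t=6:+1/25920 = -1/20736
(3j)²=5/429 [(6 4 4; -3 3 0)], sign=-1
⇒ 4πI² = 300/1573
I = (+1)√(300/1573/(4π)) = 0.12319450

0.123195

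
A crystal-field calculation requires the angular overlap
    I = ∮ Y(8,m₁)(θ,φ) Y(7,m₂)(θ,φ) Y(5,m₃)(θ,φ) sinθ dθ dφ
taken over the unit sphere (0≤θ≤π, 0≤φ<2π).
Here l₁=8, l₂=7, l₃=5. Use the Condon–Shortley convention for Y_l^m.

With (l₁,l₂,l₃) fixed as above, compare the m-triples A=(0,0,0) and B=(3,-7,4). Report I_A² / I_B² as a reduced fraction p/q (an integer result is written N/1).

Shared (l₁,l₂,l₃)=(8,7,5): N and (l;000)² cancel in I_A²/I_B².
A: Δ = 10!·6!·4!/21! = 1/814773960; Racah Σ t=3..7: t=3:−1/87091200 t=4:+1/4976640 t=5:−1/2073600 t=6:+1/4976640 t=7:−1/87091200 = -1/9676800; ⇒ 3j(8 7 5; 0 0 0)² = 360/46189, sgn +1
B: Δ = 10!·6!·4!/21! = 1/814773960; Racah Σ t=0..0: t=0:+1/10450944000 = 1/10450944000; ⇒ 3j(8 7 5; 3 -7 4)² = 11/6460, sgn -1
I_A²/I_B² = (360/46189)/(11/6460) = 7200/1573

7200/1573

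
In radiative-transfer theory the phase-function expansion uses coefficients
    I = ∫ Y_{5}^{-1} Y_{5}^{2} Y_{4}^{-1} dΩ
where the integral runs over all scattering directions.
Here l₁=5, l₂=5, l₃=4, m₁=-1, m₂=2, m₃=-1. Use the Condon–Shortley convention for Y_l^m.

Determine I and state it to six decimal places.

0.128377

Rules hold: Σm=0, L=14 even, 0≤4≤10.
N = 11·11·9 = 1089
Δ = 6!·4!·4!/15! = 1/3153150
Racah Σ t=1..5: t=1:−1/69120 t=2:+1/1728 t=3:−1/576 t=4:+1/1728 t=5:−1/69120 = -7/11520
⇒ 3j(5 5 4; 0 0 0)² = 2/143, sgn -1
Racah Σ t=3..6: t=3:−1/5184 t=4:+1/1152 t=5:−1/2880 t=6:+1/103680 = 7/20736
⇒ 3j(5 5 4; -1 2 -1)² = 35/2574, sgn -1
4πI² = N·(3j₀)²·(3jₘ)² = 35/169
I = +1·√(0.207101/4π) = 0.12837656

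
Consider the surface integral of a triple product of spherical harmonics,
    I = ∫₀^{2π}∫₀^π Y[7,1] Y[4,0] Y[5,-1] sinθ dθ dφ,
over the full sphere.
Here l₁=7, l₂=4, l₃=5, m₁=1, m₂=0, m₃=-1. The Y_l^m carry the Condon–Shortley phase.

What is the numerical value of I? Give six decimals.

-0.112008

Rules hold: Σm=0, L=16 even, 3≤5≤11.
N = 15·9·11 = 1485
Δ = 6!·8!·2!/17! = 1/6126120
Racah Σ t=2..4: t=2:+1/69120 t=3:−1/20736 t=4:+1/69120 = -1/51840
⇒ 3j(7 4 5; 0 0 0)² = 280/21879, sgn +1
Racah Σ t=2..4: t=2:+1/55296 t=3:−1/25920 t=4:+1/138240 = -11/829440
⇒ 3j(7 4 5; 1 0 -1)² = 11/1326, sgn -1
4πI² = N·(3j₀)²·(3jₘ)² = 7700/48841
I = -1·√(0.157654/4π) = -0.11200777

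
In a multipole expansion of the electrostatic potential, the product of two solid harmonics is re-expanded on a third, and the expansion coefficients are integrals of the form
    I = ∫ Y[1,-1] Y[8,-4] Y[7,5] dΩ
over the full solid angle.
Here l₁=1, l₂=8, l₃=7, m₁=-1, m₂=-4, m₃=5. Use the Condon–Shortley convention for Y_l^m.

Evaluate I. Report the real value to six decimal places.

0.074948

Checks pass: Σm=0; 16 even; l₃=7∈[7,9].
(2·1+1)(2·8+1)(2·7+1) = 765
Δ: 2! 0! 14! / 17! → 1/2040
sum: t=1:−1/25401600 = -1/25401600
3j²(1 8 7; 0 0 0) = Δ·Π!·Σ² = 8/255  (sign +1)
sum: t=2:+1/1916006400 = 1/1916006400
3j²(1 8 7; -1 -4 5) = Δ·Π!·Σ² = 1/340  (sign +1)
combine: 4πI² = 765·8/255·1/340 = 6/85
take √, sign +1: I = 0.07494820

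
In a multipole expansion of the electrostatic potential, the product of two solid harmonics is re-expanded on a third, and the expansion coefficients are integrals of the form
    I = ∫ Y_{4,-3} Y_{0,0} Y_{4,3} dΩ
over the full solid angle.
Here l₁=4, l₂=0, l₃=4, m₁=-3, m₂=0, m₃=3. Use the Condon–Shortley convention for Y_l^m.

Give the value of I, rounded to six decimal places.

-0.282095

Rules hold: Σm=0, L=8 even, 4≤4≤4.
N = 9·1·9 = 81
Δ = 0!·8!·0!/9! = 1/9
Racah Σ t=0..0: t=0:+1/576 = 1/576
⇒ 3j(4 0 4; 0 0 0)² = 1/9, sgn +1
Racah Σ t=0..0: t=0:+1/5040 = 1/5040
⇒ 3j(4 0 4; -3 0 3)² = 1/9, sgn -1
4πI² = N·(3j₀)²·(3jₘ)² = 1/1
I = -1·√(1/4π) = -0.28209479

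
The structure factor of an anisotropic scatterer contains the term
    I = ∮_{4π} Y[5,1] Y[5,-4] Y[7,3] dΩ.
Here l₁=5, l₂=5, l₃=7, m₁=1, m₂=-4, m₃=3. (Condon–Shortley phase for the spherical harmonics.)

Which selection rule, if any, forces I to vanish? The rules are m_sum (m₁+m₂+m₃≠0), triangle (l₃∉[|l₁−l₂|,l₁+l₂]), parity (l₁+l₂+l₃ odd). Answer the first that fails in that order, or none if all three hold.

parity

m₁+m₂+m₃ = 1 − 4 + 3 = 0  ✓
triangle: |5−5|=0 ≤ l₃=7 ≤ 5+5=10  ✓
parity: l₁+l₂+l₃ = 17 is odd  ✗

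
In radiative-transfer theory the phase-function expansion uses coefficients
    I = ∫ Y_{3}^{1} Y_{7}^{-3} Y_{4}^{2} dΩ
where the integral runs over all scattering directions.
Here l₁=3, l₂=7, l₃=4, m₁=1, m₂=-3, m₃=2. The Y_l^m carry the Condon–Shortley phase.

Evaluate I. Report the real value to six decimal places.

-0.239176

Checks pass: Σm=0; 14 even; l₃=4∈[4,10].
(2·3+1)(2·7+1)(2·4+1) = 945
Δ: 6! 0! 8! / 15! → 1/45045
sum: t=3:−1/20736 = -1/20736
3j²(3 7 4; 0 0 0) = Δ·Π!·Σ² = 35/1287  (sign -1)
sum: t=2:+1/69120 = 1/69120
3j²(3 7 4; 1 -3 2) = Δ·Π!·Σ² = 4/143  (sign +1)
combine: 4πI² = 945·35/1287·4/143 = 14700/20449
take √, sign -1: I = -0.23917605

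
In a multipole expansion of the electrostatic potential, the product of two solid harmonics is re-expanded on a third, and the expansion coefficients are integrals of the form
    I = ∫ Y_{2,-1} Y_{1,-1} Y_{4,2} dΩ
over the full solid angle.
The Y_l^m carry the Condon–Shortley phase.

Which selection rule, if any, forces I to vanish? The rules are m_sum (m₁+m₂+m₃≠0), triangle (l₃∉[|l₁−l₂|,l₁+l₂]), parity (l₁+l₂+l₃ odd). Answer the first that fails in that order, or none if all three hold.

triangle

Σmᵢ = 0  ✓
l₃∈[|l₁−l₂|,l₁+l₂]=[1,3], have l₃=4  ✗
Σlᵢ = 7 ⇒ odd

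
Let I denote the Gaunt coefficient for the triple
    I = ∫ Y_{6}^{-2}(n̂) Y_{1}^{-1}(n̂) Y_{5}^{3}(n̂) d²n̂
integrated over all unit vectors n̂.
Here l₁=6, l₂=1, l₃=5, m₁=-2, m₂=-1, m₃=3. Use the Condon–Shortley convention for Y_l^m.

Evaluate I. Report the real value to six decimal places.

0.100084

m-sum 0 ✓  L=12 even ✓  5≤5≤7 ✓
Π(2lᵢ+1) = 13×3×11 = 429
triangle coeff Δ(6,1,5) = 1/858
Σ_t [1,1]: t=1:−1/14400 = -1/14400
(3j)²=6/143 [(6 1 5; 0 0 0)], sign=+1
Σ_t [0,0]: t=0:+1/161280 = 1/161280
(3j)²=1/143 [(6 1 5; -2 -1 3)], sign=+1
⇒ 4πI² = 18/143
I = (+1)√(18/143/(4π)) = 0.10008369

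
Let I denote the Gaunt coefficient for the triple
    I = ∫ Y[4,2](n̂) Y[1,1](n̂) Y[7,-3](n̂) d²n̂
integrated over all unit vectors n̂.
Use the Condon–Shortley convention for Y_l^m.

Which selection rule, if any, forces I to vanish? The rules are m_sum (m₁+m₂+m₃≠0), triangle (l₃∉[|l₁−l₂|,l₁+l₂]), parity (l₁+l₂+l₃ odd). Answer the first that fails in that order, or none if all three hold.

azimuthal sum: 2 + 1 − 3 = 0  ✓
3 ≤ 7 ≤ 5 (triangle on l)  ✗
L = 4 + 1 + 7 = 12 (even)

triangle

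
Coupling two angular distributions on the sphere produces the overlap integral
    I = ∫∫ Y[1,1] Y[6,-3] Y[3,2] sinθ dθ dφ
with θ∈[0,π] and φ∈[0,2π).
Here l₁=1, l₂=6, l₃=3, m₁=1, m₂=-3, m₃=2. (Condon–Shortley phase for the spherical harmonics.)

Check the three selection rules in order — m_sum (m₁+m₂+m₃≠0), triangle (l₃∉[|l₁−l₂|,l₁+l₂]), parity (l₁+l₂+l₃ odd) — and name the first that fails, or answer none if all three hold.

triangle

azimuthal sum: 1 − 3 + 2 = 0  ✓
5 ≤ 3 ≤ 7 (triangle on l)  ✗
L = 1 + 6 + 3 = 10 (even)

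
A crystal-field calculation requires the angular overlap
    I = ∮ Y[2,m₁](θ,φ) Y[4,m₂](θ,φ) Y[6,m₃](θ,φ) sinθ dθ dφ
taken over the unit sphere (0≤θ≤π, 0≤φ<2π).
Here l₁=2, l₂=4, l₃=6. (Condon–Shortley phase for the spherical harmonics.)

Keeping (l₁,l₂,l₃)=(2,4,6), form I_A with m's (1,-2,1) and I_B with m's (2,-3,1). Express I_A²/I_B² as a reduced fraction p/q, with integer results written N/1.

Same 2,4,6: normalisation and zero-m 3j drop out of the ratio.
A: Δ: 0! 4! 8! / 13! → 1/6435; sum: t=0:+1/8640 = 1/8640; 3j²(2 4 6; 1 -2 1) = Δ·Π!·Σ² = 14/1287  (sign -1)
B: Δ: 0! 4! 8! / 13! → 1/6435; sum: t=0:+1/120960 = 1/120960; 3j²(2 4 6; 2 -3 1) = Δ·Π!·Σ² = 1/1287  (sign -1)
I_A²/I_B² = (14/1287)/(1/1287) = 14/1

14/1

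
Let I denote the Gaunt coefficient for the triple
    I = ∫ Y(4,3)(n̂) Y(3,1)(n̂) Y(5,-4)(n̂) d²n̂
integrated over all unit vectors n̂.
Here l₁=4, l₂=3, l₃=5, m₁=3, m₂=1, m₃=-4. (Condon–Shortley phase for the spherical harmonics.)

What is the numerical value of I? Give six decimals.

0.042401

Checks pass: Σm=0; 12 even; l₃=5∈[1,7].
(2·4+1)(2·3+1)(2·5+1) = 693
Δ: 2! 6! 4! / 13! → 1/180180
sum: t=0:+1/576 t=1:−1/144 t=2:+1/576 = -1/288
3j²(4 3 5; 0 0 0) = Δ·Π!·Σ² = 20/1001  (sign +1)
sum: t=0:+1/5760 t=1:−1/4320 = -1/17280
3j²(4 3 5; 3 1 -4) = Δ·Π!·Σ² = 7/4290  (sign +1)
combine: 4πI² = 693·20/1001·7/4290 = 42/1859
take √, sign +1: I = 0.04240138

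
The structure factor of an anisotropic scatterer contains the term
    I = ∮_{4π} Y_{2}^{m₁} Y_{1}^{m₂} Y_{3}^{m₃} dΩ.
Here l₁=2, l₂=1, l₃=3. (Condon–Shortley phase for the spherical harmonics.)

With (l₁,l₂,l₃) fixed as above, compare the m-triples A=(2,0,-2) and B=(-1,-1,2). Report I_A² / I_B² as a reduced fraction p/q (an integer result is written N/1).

1/2

Same 2,1,3: normalisation and zero-m 3j drop out of the ratio.
A: Δ: 0! 4! 2! / 7! → 1/105; sum: t=0:+1/24 = 1/24; 3j²(2 1 3; 2 0 -2) = Δ·Π!·Σ² = 1/21  (sign -1)
B: Δ: 0! 4! 2! / 7! → 1/105; sum: t=0:+1/12 = 1/12; 3j²(2 1 3; -1 -1 2) = Δ·Π!·Σ² = 2/21  (sign -1)
I_A²/I_B² = (1/21)/(2/21) = 1/2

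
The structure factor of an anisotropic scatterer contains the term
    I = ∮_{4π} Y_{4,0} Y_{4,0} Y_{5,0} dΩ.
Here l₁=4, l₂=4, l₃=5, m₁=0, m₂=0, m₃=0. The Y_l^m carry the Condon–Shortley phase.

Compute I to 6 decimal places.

l₁+l₂+l₃=13 is odd: 3j(l;000)=0 ⇒ I=0

0.000000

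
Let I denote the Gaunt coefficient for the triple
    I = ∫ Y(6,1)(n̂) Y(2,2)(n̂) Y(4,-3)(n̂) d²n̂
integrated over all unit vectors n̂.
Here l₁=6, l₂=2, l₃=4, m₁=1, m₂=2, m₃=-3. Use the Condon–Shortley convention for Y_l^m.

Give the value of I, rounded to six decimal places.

Rules hold: Σm=0, L=12 even, 4≤4≤8.
N = 13·5·9 = 585
Δ = 4!·8!·0!/13! = 1/6435
Racah Σ t=2..2: t=2:+1/2304 = 1/2304
⇒ 3j(6 2 4; 0 0 0)² = 5/143, sgn +1
Racah Σ t=4..4: t=4:+1/120960 = 1/120960
⇒ 3j(6 2 4; 1 2 -3)² = 1/1287, sgn -1
4πI² = N·(3j₀)²·(3jₘ)² = 25/1573
I = -1·√(0.0158932/4π) = -0.03556319

-0.035563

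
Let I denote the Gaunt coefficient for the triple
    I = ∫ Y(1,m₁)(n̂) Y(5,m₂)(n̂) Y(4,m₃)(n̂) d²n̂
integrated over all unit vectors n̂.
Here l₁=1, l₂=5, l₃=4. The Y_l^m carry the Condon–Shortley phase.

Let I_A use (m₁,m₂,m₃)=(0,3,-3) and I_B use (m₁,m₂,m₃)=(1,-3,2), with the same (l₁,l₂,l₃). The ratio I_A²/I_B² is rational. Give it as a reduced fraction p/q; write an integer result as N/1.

4/7

Same 1,5,4: normalisation and zero-m 3j drop out of the ratio.
A: Δ: 2! 0! 8! / 11! → 1/495; sum: t=1:−1/5040 = -1/5040; 3j²(1 5 4; 0 3 -3) = Δ·Π!·Σ² = 16/495  (sign +1)
B: Δ: 2! 0! 8! / 11! → 1/495; sum: t=0:+1/2880 = 1/2880; 3j²(1 5 4; 1 -3 2) = Δ·Π!·Σ² = 28/495  (sign +1)
I_A²/I_B² = (16/495)/(28/495) = 4/7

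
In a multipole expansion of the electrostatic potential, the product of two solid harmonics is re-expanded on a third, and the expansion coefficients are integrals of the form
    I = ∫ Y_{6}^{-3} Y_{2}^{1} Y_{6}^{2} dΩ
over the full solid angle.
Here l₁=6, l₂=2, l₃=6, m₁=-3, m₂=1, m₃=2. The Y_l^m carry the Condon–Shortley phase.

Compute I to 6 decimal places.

-0.140463

m-sum 0 ✓  L=14 even ✓  4≤6≤8 ✓
Π(2lᵢ+1) = 13×5×13 = 845
triangle coeff Δ(6,2,6) = 1/90090
Σ_t [0,2]: t=0:+1/69120 t=1:−1/14400 t=2:+1/69120 = -7/172800
(3j)²=14/715 [(6 2 6; 0 0 0)], sign=-1
Σ_t [1,2]: t=1:−1/161280 t=2:+1/60480 = 1/96768
(3j)²=15/1001 [(6 2 6; -3 1 2)], sign=+1
⇒ 4πI² = 30/121
I = (-1)√(30/121/(4π)) = -0.14046335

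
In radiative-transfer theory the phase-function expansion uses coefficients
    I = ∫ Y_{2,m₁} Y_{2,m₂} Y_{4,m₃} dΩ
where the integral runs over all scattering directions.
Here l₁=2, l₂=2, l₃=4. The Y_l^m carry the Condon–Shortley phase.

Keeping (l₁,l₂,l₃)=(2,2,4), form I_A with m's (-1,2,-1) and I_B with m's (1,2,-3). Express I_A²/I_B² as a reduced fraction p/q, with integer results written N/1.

Shared (l₁,l₂,l₃)=(2,2,4): N and (l;000)² cancel in I_A²/I_B².
A: Δ = 0!·4!·4!/9! = 1/630; Racah Σ t=0..0: t=0:+1/144 = 1/144; ⇒ 3j(2 2 4; -1 2 -1)² = 1/126, sgn -1
B: Δ = 0!·4!·4!/9! = 1/630; Racah Σ t=0..0: t=0:+1/144 = 1/144; ⇒ 3j(2 2 4; 1 2 -3)² = 1/18, sgn -1
I_A²/I_B² = (1/126)/(1/18) = 1/7

1/7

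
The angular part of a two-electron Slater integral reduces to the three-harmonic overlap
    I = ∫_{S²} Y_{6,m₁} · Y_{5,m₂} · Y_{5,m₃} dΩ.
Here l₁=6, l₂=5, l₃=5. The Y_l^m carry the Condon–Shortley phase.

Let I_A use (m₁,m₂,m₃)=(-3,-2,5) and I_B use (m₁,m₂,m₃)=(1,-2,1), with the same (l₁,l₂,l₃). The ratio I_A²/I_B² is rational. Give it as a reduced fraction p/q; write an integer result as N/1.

Shared (l₁,l₂,l₃)=(6,5,5): N and (l;000)² cancel in I_A²/I_B².
A: Δ = 6!·6!·4!/17! = 1/28588560; Racah Σ t=3..3: t=3:−1/622080 = -1/622080; ⇒ 3j(6 5 5; -3 -2 5)² = 105/4862, sgn -1
B: Δ = 6!·6!·4!/17! = 1/28588560; Racah Σ t=0..3: t=0:+1/518400 t=1:−1/23040 t=2:+1/10368 t=3:−1/41472 = 1/32400; ⇒ 3j(6 5 5; 1 -2 1)² = 128/12155, sgn +1
I_A²/I_B² = (105/4862)/(128/12155) = 525/256

525/256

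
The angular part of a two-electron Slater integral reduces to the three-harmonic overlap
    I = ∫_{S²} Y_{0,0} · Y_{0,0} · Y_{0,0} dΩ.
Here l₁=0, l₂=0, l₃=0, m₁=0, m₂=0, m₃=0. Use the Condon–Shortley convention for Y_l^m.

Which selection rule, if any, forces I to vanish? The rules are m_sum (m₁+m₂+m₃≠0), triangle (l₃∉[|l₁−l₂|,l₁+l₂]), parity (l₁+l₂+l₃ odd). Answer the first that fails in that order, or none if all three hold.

azimuthal sum: 0 + 0 + 0 = 0  ✓
0 ≤ 0 ≤ 0 (triangle on l)  ✓
L = 0 + 0 + 0 = 0 (even)  ✓

none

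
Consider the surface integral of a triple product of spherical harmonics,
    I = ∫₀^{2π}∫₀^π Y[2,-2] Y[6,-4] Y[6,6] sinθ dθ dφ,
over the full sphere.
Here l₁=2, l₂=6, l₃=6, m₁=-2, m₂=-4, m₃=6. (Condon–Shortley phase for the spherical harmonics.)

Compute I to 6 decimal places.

Checks pass: Σm=0; 14 even; l₃=6∈[4,8].
(2·2+1)(2·6+1)(2·6+1) = 845
Δ: 2! 2! 10! / 15! → 1/90090
sum: t=0:+1/69120 t=1:−1/14400 t=2:+1/69120 = -7/172800
3j²(2 6 6; 0 0 0) = Δ·Π!·Σ² = 14/715  (sign -1)
sum: t=2:+1/14515200 = 1/14515200
3j²(2 6 6; -2 -4 6) = Δ·Π!·Σ² = 2/455  (sign +1)
combine: 4πI² = 845·14/715·2/455 = 4/55
take √, sign -1: I = -0.07607531

-0.076075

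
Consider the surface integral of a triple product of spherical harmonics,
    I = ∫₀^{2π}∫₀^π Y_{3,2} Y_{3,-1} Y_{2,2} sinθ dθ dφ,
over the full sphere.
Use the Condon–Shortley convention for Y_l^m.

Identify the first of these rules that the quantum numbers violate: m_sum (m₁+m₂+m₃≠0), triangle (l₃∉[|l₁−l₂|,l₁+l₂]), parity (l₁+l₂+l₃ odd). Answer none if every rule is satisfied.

azimuthal sum: 2 − 1 + 2 = 3  ✗
0 ≤ 2 ≤ 6 (triangle on l)
L = 3 + 3 + 2 = 8 (even)

m_sum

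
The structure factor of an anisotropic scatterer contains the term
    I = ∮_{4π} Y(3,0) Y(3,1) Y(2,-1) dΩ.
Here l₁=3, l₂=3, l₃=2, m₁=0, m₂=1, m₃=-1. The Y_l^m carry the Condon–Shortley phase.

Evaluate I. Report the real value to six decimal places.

-0.059471

Checks pass: Σm=0; 8 even; l₃=2∈[0,6].
(2·3+1)(2·3+1)(2·2+1) = 245
Δ: 4! 2! 2! / 9! → 1/3780
sum: t=1:−1/24 t=2:+1/4 t=3:−1/24 = 1/6
3j²(3 3 2; 0 0 0) = Δ·Π!·Σ² = 4/105  (sign +1)
sum: t=2:+1/8 t=3:−1/12 = 1/24
3j²(3 3 2; 0 1 -1) = Δ·Π!·Σ² = 1/210  (sign -1)
combine: 4πI² = 245·4/105·1/210 = 2/45
take √, sign -1: I = -0.05947080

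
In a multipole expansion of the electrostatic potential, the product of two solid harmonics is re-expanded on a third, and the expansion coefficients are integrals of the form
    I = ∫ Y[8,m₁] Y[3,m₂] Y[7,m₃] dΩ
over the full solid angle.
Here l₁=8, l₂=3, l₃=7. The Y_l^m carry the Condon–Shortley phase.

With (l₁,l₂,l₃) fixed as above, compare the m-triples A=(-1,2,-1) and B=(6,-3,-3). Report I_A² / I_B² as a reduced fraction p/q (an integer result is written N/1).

Same 8,3,7: normalisation and zero-m 3j drop out of the ratio.
A: Δ: 4! 12! 2! / 19! → 1/5290740; sum: t=3:−1/6220800 t=4:+1/14515200 = -1/10886400; 3j²(8 3 7; -1 2 -1) = Δ·Π!·Σ² = 128/12597  (sign -1)
B: Δ: 4! 12! 2! / 19! → 1/5290740; sum: t=0:+1/348364800 = 1/348364800; 3j²(8 3 7; 6 -3 -3) = Δ·Π!·Σ² = 11/646  (sign +1)
I_A²/I_B² = (128/12597)/(11/646) = 256/429

256/429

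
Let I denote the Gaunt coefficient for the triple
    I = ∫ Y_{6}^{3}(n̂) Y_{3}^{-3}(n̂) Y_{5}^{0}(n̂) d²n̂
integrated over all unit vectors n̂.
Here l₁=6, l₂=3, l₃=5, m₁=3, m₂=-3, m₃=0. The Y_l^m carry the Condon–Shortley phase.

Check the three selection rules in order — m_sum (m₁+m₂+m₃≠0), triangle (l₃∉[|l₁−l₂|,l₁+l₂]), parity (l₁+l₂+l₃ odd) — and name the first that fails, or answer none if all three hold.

m₁+m₂+m₃ = 3 − 3 + 0 = 0  ✓
triangle: |6−3|=3 ≤ l₃=5 ≤ 6+3=9  ✓
parity: l₁+l₂+l₃ = 14 is even  ✓

none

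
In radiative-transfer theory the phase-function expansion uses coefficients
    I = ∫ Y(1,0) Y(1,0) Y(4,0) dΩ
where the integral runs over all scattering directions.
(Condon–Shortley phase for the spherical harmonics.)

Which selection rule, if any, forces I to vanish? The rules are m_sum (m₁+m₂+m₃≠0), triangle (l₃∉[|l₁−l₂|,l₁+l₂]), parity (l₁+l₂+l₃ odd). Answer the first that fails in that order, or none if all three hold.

triangle

Σmᵢ = 0  ✓
l₃∈[|l₁−l₂|,l₁+l₂]=[0,2], have l₃=4  ✗
Σlᵢ = 6 ⇒ even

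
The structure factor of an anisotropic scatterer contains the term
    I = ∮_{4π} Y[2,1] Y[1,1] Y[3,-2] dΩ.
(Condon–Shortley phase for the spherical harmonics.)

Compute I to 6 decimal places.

Checks pass: Σm=0; 6 even; l₃=3∈[1,3].
(2·2+1)(2·1+1)(2·3+1) = 105
Δ: 0! 4! 2! / 7! → 1/105
sum: t=0:+1/4 = 1/4
3j²(2 1 3; 0 0 0) = Δ·Π!·Σ² = 3/35  (sign -1)
sum: t=0:+1/12 = 1/12
3j²(2 1 3; 1 1 -2) = Δ·Π!·Σ² = 2/21  (sign -1)
combine: 4πI² = 105·3/35·2/21 = 6/7
take √, sign +1: I = 0.26116903

0.261169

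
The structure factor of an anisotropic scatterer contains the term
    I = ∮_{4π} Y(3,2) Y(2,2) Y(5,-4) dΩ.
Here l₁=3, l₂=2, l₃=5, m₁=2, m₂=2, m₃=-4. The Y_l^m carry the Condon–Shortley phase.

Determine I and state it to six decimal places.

Rules hold: Σm=0, L=10 even, 1≤5≤5.
N = 7·5·11 = 385
Δ = 0!·6!·4!/11! = 1/2310
Racah Σ t=0..0: t=0:+1/144 = 1/144
⇒ 3j(3 2 5; 0 0 0)² = 10/231, sgn -1
Racah Σ t=0..0: t=0:+1/2880 = 1/2880
⇒ 3j(3 2 5; 2 2 -4)² = 3/55, sgn -1
4πI² = N·(3j₀)²·(3jₘ)² = 10/11
I = +1·√(0.909091/4π) = 0.26896683

0.268967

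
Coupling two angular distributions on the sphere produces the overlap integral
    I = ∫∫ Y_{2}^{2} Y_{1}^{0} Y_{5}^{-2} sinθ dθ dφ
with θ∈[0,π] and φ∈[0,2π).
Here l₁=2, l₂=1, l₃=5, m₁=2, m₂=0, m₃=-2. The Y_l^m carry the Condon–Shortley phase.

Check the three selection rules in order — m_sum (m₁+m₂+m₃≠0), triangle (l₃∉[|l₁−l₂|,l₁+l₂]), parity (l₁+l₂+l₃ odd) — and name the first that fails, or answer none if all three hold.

m₁+m₂+m₃ = 2 + 0 − 2 = 0  ✓
triangle: |2−1|=1 ≤ l₃=5 ≤ 2+1=3  ✗
parity: l₁+l₂+l₃ = 8 is even

triangle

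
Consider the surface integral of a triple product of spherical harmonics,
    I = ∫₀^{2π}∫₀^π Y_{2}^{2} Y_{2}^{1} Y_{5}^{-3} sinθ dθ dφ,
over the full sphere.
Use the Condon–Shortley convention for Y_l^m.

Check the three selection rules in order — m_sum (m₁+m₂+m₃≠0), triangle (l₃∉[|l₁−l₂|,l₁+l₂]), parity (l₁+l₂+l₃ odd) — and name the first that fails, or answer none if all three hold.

triangle

m₁+m₂+m₃ = 2 + 1 − 3 = 0  ✓
triangle: |2−2|=0 ≤ l₃=5 ≤ 2+2=4  ✗
parity: l₁+l₂+l₃ = 9 is odd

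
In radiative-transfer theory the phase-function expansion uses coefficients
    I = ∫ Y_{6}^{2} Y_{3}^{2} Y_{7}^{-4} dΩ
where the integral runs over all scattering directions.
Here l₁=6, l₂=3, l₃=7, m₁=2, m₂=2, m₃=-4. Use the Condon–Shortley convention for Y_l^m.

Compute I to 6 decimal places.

Checks pass: Σm=0; 16 even; l₃=7∈[3,9].
(2·6+1)(2·3+1)(2·7+1) = 1365
Δ: 2! 10! 4! / 17! → 1/2042040
sum: t=0:+1/207360 t=1:−1/57600 t=2:+1/207360 = -1/129600
3j²(6 3 7; 0 0 0) = Δ·Π!·Σ² = 168/12155  (sign +1)
sum: t=1:−1/725760 t=2:+1/967680 = -1/2903040
3j²(6 3 7; 2 2 -4) = Δ·Π!·Σ² = 5/3094  (sign +1)
combine: 4πI² = 1365·168/12155·5/3094 = 1260/41327
take √, sign +1: I = 0.04925648

0.049256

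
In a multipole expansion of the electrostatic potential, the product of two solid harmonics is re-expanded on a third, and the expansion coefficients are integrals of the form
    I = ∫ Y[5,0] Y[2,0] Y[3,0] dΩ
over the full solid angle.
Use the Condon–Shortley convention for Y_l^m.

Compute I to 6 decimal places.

m-sum 0 ✓  L=10 even ✓  3≤3≤7 ✓
Π(2lᵢ+1) = 11×5×7 = 385
triangle coeff Δ(5,2,3) = 1/2310
Σ_t [2,2]: t=2:+1/144 = 1/144
(3j)²=10/231 [(5 2 3; 0 0 0)], sign=-1
(m-triple is (0,0,0) — same symbol as above.)
⇒ 4πI² = 500/693
I = (+1)√(500/693/(4π)) = 0.23961470

0.239615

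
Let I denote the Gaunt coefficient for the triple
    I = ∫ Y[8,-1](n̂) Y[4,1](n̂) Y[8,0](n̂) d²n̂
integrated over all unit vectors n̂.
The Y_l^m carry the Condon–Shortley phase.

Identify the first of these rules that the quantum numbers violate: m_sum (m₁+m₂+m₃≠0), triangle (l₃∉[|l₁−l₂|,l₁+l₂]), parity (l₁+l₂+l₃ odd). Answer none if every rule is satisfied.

none

azimuthal sum: -1 + 1 + 0 = 0  ✓
4 ≤ 8 ≤ 12 (triangle on l)  ✓
L = 8 + 4 + 8 = 20 (even)  ✓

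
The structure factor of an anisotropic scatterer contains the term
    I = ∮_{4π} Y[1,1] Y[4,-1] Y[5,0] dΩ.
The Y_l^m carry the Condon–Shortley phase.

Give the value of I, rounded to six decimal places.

0.155288

Checks pass: Σm=0; 10 even; l₃=5∈[3,5].
(2·1+1)(2·4+1)(2·5+1) = 297
Δ: 0! 2! 8! / 11! → 1/495
sum: t=0:+1/576 = 1/576
3j²(1 4 5; 0 0 0) = Δ·Π!·Σ² = 5/99  (sign -1)
sum: t=0:+1/1440 = 1/1440
3j²(1 4 5; 1 -1 0) = Δ·Π!·Σ² = 2/99  (sign -1)
combine: 4πI² = 297·5/99·2/99 = 10/33
take √, sign +1: I = 0.15528807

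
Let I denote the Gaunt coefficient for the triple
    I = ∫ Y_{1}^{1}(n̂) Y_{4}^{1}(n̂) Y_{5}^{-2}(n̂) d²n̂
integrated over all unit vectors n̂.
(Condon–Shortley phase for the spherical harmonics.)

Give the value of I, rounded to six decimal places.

0.225034

m-sum 0 ✓  L=10 even ✓  3≤5≤5 ✓
Π(2lᵢ+1) = 3×9×11 = 297
triangle coeff Δ(1,4,5) = 1/495
Σ_t [0,0]: t=0:+1/576 = 1/576
(3j)²=5/99 [(1 4 5; 0 0 0)], sign=-1
Σ_t [0,0]: t=0:+1/1440 = 1/1440
(3j)²=7/165 [(1 4 5; 1 1 -2)], sign=-1
⇒ 4πI² = 7/11
I = (+1)√(7/11/(4π)) = 0.22503380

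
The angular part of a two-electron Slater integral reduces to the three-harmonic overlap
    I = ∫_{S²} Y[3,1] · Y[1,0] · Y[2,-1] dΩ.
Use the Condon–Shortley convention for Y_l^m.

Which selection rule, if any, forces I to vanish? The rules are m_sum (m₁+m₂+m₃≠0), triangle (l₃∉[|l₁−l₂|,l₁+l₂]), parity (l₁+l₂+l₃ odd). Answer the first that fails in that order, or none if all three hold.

Σmᵢ = 0  ✓
l₃∈[|l₁−l₂|,l₁+l₂]=[2,4], have l₃=2  ✓
Σlᵢ = 6 ⇒ even  ✓

none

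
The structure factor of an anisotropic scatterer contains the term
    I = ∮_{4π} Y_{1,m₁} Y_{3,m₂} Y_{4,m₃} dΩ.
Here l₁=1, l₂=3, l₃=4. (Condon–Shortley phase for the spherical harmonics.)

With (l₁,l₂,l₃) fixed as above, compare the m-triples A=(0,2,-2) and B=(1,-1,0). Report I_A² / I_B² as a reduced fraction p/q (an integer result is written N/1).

Shared (l₁,l₂,l₃)=(1,3,4): N and (l;000)² cancel in I_A²/I_B².
A: Δ = 0!·2!·6!/9! = 1/252; Racah Σ t=0..0: t=0:+1/120 = 1/120; ⇒ 3j(1 3 4; 0 2 -2)² = 1/21, sgn +1
B: Δ = 0!·2!·6!/9! = 1/252; Racah Σ t=0..0: t=0:+1/96 = 1/96; ⇒ 3j(1 3 4; 1 -1 0)² = 1/42, sgn +1
I_A²/I_B² = (1/21)/(1/42) = 2/1

2/1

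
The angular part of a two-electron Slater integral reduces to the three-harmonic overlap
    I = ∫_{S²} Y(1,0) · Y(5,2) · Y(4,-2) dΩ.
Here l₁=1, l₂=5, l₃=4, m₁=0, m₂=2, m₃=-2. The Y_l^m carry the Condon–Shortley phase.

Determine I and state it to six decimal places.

Checks pass: Σm=0; 10 even; l₃=4∈[4,6].
(2·1+1)(2·5+1)(2·4+1) = 297
Δ: 2! 0! 8! / 11! → 1/495
sum: t=1:−1/576 = -1/576
3j²(1 5 4; 0 0 0) = Δ·Π!·Σ² = 5/99  (sign -1)
sum: t=1:−1/1440 = -1/1440
3j²(1 5 4; 0 2 -2) = Δ·Π!·Σ² = 7/165  (sign -1)
combine: 4πI² = 297·5/99·7/165 = 7/11
take √, sign +1: I = 0.22503380

0.225034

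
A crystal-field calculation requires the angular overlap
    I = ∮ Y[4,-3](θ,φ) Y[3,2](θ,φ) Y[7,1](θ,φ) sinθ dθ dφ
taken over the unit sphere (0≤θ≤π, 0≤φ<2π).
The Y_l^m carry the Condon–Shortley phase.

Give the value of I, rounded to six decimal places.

m-sum 0 ✓  L=14 even ✓  1≤7≤7 ✓
Π(2lᵢ+1) = 9×7×15 = 945
triangle coeff Δ(4,3,7) = 1/45045
Σ_t [0,0]: t=0:+1/20736 = 1/20736
(3j)²=35/1287 [(4 3 7; 0 0 0)], sign=-1
Σ_t [0,0]: t=0:+1/604800 = 1/604800
(3j)²=16/15015 [(4 3 7; -3 2 1)], sign=+1
⇒ 4πI² = 560/20449
I = (-1)√(560/20449/(4π)) = -0.04668239

-0.046682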